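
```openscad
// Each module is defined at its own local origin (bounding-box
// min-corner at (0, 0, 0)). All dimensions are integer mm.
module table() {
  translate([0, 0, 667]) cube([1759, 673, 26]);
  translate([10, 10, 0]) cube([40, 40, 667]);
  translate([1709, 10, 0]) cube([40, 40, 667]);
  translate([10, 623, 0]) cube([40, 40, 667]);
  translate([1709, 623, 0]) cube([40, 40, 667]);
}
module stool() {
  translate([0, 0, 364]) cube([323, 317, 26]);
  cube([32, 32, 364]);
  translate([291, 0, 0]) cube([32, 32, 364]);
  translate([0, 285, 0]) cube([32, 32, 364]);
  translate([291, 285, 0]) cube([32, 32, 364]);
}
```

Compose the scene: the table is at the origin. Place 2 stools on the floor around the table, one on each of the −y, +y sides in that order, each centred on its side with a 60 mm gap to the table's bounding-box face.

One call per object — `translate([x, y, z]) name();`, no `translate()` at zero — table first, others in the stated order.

table();
translate([718, -377, 0]) stool();
translate([718, 733, 0]) stool();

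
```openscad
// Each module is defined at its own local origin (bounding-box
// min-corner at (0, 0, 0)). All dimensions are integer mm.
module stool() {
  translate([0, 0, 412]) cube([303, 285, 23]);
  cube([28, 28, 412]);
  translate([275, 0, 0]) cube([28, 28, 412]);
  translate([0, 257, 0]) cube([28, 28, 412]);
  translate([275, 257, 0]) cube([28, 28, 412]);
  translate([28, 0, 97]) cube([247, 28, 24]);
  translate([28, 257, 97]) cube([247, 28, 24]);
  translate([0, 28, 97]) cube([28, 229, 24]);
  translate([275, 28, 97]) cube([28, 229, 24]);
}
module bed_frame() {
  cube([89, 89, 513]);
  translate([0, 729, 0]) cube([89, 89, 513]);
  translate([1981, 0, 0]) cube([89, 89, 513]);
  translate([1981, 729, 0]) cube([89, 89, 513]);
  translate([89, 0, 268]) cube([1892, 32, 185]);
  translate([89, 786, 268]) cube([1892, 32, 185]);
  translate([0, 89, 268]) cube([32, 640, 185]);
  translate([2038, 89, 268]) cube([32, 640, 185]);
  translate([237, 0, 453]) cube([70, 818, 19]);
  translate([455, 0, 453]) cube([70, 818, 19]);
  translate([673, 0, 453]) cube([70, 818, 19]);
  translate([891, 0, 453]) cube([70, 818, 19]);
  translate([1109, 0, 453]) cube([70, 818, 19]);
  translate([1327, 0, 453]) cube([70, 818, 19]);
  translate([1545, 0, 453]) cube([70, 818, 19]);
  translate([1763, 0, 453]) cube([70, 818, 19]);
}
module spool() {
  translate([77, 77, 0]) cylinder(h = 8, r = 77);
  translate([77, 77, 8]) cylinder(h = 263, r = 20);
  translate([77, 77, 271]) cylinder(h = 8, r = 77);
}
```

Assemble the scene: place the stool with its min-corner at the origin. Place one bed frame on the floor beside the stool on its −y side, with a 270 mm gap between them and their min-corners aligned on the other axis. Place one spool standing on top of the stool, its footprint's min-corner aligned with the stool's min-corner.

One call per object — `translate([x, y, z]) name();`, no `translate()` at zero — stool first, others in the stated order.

stool();
translate([0, -1088, 0]) bed_frame();
translate([0, 0, 435]) spool();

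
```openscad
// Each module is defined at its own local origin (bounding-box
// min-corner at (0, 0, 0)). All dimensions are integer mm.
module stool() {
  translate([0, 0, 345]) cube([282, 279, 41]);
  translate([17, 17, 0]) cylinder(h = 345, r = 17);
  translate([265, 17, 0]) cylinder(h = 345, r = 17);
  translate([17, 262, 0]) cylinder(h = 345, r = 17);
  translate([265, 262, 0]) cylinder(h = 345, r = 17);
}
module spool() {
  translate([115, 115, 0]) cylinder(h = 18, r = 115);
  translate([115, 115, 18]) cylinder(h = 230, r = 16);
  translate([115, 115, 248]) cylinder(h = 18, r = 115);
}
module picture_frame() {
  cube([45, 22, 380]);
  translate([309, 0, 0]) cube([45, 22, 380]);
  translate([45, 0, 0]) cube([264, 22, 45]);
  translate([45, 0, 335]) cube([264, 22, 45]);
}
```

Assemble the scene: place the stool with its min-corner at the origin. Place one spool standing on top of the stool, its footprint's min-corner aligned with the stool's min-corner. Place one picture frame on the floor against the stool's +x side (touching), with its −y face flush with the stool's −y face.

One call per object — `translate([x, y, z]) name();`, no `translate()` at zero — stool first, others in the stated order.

stool();
translate([0, 0, 386]) spool();
translate([282, 0, 0]) picture_frame();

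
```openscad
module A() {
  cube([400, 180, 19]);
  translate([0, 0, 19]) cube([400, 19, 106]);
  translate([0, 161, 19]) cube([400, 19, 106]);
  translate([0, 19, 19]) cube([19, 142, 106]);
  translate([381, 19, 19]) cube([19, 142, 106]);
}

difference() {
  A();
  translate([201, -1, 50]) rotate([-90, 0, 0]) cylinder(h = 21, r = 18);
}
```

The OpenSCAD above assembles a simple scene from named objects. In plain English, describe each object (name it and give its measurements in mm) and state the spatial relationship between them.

A is an open storage box with external size 400×180×125 mm and wall thickness 19 mm (the base is also 19 mm thick). The base covers the whole footprint; the four walls stand on the base, with the y-facing walls full-width and the x-facing walls fitting between their inner faces.

The open box has a circular hole of radius 18 mm through its front wall, centred at (x = 201, z = 50).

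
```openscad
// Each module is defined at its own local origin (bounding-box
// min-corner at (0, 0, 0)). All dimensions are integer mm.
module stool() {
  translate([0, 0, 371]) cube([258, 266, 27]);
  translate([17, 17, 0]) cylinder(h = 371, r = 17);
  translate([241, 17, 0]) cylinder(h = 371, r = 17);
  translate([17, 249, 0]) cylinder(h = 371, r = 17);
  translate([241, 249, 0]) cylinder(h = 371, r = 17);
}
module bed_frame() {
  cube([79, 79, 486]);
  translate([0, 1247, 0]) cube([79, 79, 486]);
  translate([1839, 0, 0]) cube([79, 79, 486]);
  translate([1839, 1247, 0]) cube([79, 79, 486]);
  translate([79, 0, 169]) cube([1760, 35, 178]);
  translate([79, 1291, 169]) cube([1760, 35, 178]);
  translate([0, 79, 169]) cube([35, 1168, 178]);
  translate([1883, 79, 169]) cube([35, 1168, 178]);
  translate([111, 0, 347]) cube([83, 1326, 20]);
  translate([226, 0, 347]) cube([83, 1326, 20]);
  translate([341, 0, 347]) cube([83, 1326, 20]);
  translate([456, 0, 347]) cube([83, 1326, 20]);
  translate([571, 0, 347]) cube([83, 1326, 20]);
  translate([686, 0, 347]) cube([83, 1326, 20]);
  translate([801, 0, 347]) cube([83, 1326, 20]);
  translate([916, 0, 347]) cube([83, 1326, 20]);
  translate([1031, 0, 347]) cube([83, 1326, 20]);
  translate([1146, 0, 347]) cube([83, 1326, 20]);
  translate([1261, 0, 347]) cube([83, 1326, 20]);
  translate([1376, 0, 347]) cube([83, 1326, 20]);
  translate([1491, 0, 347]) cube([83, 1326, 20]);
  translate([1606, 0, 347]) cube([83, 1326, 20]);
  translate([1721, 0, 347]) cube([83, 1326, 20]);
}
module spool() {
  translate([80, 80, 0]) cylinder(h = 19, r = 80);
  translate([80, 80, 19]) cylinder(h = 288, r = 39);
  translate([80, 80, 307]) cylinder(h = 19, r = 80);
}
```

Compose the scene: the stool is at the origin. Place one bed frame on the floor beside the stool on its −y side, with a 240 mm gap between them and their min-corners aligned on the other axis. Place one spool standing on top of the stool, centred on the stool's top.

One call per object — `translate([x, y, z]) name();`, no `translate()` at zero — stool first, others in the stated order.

stool();
translate([0, -1566, 0]) bed_frame();
translate([49, 53, 398]) spool();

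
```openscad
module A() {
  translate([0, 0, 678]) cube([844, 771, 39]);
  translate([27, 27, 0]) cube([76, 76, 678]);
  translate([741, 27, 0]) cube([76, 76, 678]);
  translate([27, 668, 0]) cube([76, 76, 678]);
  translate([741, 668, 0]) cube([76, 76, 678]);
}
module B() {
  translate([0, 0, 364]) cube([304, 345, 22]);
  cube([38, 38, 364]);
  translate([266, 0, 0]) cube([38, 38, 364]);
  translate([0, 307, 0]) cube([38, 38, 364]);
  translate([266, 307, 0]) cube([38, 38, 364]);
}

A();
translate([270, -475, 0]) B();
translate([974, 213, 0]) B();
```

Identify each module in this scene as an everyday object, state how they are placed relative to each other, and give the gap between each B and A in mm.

A is a table. B is a stool. Two stools sit around the table at the −y, +x sides. The gap between each stool and the table is 130 mm.

Each stool's nearest face is 130 mm from the table's bounding box.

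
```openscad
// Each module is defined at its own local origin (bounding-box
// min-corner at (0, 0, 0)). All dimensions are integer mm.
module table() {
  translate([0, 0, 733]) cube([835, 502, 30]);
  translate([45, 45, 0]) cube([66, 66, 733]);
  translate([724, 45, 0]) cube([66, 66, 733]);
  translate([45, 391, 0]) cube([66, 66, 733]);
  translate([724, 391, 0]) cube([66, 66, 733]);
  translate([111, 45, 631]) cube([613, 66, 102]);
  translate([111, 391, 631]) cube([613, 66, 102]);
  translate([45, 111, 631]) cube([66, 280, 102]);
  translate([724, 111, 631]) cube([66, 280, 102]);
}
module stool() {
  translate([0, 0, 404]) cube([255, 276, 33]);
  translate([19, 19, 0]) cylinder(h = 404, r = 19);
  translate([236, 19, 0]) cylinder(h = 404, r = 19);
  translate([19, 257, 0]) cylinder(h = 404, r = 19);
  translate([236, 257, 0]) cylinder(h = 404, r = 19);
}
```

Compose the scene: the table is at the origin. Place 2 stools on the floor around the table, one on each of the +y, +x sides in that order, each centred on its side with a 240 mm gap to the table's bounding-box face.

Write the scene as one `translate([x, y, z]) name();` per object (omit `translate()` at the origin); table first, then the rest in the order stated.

table();
translate([290, 742, 0]) stool();
translate([1075, 113, 0]) stool();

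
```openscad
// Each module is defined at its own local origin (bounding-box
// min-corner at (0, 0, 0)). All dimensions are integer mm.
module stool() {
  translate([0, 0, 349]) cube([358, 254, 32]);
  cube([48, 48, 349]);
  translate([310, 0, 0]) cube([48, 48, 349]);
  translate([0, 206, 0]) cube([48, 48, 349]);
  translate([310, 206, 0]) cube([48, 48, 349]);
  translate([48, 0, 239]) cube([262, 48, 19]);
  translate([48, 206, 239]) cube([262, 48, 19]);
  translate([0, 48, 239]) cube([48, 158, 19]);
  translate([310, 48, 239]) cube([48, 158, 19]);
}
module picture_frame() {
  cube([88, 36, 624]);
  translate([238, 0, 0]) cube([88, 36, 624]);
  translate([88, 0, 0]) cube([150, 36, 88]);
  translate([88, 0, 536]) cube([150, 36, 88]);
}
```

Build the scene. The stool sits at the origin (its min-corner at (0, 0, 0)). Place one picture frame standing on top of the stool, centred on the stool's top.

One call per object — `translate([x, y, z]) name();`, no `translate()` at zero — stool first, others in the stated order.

stool();
translate([16, 109, 381]) picture_frame();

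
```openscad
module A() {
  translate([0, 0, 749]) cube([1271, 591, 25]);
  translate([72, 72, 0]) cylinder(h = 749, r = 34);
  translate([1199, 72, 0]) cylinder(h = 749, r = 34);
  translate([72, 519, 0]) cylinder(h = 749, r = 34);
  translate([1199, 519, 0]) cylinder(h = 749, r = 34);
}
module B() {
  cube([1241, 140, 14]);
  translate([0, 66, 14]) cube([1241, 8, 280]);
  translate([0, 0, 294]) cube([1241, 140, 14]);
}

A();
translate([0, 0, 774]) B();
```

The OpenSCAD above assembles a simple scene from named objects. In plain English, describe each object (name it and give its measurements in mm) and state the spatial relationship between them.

A is a table with a 1271×591 mm rectangular top, 25 mm thick, top surface at z = 774 mm, supported by four round legs of 68 mm diameter, each leg's bounding box inset 38 mm from the nearest pair of top edges, running from the floor.

B is an I-beam lying along x, 1241 mm long. Overall section height 308 mm. Two flanges 140 mm wide (y) and 14 mm thick, one on the floor and one at the top; a web 8 mm thick runs between them, centred on the flange width.

The I-beam is on top of the table.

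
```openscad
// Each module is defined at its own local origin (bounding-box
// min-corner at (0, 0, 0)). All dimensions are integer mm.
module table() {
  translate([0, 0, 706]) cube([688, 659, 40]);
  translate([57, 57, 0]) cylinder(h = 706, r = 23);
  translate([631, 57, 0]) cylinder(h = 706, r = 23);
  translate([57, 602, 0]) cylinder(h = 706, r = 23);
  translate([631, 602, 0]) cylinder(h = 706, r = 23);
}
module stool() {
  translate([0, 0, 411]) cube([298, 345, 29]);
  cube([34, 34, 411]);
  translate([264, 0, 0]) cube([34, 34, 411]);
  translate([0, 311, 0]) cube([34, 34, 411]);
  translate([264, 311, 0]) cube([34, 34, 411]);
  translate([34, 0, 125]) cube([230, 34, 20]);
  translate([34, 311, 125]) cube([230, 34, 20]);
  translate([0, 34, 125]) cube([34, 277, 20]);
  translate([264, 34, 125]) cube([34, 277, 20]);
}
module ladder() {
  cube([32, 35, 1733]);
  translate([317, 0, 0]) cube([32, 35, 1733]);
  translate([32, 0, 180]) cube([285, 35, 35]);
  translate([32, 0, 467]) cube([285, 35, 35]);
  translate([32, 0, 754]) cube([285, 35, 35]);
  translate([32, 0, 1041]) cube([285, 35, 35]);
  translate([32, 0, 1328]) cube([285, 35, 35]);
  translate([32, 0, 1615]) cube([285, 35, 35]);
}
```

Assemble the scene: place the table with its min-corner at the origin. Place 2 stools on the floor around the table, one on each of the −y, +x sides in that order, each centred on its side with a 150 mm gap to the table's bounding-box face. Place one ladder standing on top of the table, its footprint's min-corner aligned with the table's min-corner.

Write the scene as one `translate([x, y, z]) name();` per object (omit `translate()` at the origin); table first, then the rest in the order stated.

table();
translate([195, -495, 0]) stool();
translate([838, 157, 0]) stool();
translate([0, 0, 746]) ladder();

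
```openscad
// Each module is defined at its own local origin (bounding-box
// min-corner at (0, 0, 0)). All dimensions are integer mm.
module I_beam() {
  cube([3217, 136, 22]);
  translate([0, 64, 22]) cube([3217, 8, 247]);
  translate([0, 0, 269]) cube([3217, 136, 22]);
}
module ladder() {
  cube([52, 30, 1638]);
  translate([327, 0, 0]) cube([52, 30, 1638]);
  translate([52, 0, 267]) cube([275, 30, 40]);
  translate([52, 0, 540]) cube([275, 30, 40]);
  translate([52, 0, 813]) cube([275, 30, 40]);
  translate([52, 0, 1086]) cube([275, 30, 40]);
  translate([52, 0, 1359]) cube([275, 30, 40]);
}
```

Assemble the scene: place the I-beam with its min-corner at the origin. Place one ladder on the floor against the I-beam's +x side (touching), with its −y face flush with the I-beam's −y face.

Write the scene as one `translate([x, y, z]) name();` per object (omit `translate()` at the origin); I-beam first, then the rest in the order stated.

I_beam();
translate([3217, 0, 0]) ladder();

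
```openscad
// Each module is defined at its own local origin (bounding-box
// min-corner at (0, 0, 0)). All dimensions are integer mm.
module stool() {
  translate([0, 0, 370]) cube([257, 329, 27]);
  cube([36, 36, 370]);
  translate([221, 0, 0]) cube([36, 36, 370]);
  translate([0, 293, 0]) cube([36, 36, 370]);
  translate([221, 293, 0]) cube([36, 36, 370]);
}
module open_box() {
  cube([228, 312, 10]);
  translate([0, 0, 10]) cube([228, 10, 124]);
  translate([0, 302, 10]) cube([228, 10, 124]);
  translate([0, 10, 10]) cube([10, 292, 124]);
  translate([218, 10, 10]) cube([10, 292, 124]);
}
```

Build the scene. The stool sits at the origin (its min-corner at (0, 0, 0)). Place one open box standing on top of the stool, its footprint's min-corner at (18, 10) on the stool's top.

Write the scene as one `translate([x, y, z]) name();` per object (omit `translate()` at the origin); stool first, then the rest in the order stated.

stool();
translate([18, 10, 397]) open_box();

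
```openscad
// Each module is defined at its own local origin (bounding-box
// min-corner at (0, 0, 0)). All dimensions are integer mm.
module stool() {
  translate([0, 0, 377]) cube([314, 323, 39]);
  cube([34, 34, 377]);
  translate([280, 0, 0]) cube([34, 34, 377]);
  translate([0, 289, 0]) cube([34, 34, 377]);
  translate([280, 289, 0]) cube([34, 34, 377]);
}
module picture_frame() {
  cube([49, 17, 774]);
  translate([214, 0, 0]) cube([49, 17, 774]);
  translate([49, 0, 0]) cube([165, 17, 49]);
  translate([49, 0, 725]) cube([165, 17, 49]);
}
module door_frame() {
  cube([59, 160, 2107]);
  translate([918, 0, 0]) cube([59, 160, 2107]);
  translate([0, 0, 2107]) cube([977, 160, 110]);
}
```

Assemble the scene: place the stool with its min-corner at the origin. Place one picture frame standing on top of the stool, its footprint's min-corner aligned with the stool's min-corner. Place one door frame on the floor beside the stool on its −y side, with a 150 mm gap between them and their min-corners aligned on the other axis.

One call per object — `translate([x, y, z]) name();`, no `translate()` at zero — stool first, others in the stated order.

stool();
translate([0, 0, 416]) picture_frame();
translate([0, -310, 0]) door_frame();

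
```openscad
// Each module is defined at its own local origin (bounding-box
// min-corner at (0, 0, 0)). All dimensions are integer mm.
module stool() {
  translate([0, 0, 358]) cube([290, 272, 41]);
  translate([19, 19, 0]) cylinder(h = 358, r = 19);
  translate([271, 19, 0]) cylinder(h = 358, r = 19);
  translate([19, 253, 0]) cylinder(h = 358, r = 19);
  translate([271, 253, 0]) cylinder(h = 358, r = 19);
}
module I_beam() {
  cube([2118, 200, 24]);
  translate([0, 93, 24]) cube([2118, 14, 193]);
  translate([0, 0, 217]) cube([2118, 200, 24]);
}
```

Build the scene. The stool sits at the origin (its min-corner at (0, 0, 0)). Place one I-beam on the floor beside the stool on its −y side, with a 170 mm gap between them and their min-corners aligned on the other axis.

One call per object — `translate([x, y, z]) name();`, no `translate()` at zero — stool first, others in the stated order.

stool();
translate([0, -370, 0]) I_beam();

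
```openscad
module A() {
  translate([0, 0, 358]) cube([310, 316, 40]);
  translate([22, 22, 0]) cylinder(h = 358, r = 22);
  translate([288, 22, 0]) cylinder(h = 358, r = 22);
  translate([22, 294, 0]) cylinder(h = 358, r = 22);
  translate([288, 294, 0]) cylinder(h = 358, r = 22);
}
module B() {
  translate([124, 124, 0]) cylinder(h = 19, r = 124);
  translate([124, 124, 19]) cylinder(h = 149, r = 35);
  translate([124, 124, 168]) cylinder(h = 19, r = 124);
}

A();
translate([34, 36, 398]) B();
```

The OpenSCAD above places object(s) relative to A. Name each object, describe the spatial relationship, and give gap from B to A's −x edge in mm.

The spool's min-x is at 34; the stool's min-x is 0; gap = 34 mm.

A is a stool. B is a spool. The spool is on top of the stool. The gap from the spool to the stool's −x edge is 34 mm.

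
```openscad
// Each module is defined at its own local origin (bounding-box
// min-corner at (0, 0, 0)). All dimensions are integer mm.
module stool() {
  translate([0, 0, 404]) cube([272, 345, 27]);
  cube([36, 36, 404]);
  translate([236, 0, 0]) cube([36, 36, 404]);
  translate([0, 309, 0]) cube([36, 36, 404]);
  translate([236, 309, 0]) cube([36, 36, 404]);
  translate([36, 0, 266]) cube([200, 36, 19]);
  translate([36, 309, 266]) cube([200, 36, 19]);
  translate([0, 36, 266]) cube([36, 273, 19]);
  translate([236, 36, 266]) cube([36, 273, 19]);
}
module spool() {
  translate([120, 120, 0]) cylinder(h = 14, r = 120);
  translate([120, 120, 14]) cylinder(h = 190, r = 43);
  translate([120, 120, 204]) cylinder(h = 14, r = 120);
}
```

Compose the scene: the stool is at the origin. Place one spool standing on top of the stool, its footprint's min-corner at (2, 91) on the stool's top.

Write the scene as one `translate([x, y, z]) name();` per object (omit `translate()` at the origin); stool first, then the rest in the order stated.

stool();
translate([2, 91, 431]) spool();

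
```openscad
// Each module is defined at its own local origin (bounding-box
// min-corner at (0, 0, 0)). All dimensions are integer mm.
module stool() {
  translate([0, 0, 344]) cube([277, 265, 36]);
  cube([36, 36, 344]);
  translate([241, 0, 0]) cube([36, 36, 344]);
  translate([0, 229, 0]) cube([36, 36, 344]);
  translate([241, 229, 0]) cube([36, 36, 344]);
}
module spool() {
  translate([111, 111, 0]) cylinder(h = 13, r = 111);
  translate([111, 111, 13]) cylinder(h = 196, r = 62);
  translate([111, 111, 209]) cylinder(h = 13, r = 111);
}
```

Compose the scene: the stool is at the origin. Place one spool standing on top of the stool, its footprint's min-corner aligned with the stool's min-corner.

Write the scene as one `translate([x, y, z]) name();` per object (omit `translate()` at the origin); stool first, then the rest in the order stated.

stool();
translate([0, 0, 380]) spool();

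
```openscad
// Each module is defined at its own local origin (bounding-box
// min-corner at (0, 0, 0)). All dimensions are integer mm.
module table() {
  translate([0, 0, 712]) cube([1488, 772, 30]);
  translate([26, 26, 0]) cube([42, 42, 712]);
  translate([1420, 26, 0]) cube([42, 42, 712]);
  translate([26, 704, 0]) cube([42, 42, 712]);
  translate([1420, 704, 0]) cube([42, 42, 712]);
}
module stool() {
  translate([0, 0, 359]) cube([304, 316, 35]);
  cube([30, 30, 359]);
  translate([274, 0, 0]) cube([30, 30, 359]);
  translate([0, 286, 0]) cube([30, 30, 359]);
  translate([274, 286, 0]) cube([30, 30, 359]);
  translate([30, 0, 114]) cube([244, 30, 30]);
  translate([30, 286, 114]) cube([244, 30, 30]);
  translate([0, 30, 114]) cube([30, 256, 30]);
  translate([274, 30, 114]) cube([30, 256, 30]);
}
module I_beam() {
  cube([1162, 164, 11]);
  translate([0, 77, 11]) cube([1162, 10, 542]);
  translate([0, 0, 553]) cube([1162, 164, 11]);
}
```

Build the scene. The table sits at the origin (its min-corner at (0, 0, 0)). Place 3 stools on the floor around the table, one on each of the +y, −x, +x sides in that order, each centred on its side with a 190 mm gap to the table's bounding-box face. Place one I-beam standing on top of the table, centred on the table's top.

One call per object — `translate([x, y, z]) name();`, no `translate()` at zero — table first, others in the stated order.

table();
translate([592, 962, 0]) stool();
translate([-494, 228, 0]) stool();
translate([1678, 228, 0]) stool();
translate([163, 304, 742]) I_beam();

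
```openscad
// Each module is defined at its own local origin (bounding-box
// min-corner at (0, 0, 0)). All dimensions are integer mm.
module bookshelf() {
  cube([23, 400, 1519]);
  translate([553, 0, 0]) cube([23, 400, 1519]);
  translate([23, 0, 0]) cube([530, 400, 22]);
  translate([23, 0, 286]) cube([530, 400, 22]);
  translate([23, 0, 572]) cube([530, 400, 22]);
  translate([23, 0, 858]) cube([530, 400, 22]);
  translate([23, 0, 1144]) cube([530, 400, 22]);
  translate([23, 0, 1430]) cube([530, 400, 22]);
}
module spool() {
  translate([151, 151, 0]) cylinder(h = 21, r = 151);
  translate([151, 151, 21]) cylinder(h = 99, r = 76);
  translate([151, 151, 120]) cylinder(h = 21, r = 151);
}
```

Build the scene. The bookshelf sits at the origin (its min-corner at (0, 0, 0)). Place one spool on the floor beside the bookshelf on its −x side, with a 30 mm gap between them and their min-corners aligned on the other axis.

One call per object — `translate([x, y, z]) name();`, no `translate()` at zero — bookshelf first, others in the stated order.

bookshelf();
translate([-332, 0, 0]) spool();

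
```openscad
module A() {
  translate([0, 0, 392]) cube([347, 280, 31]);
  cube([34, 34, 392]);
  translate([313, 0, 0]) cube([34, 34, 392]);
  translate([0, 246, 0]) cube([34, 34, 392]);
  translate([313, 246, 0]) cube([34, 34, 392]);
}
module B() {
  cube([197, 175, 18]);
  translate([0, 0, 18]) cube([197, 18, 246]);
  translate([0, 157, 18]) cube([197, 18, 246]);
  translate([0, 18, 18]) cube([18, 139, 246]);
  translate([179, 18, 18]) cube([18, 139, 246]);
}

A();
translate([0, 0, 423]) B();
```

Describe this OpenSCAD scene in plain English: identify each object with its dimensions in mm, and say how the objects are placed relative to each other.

A is a four-legged stool. The seat is a 347×280×31 mm slab whose top surface is at z = 423 mm; four square legs, each 34×34 mm in cross-section, run from the floor (z = 0) to the underside of the seat, each flush with a corner of the seat.

B is an open storage box with external size 197×175×264 mm and wall thickness 18 mm (the base is also 18 mm thick). The base covers the whole footprint; the four walls stand on the base, with the y-facing walls full-width and the x-facing walls fitting between their inner faces.

The open box is on top of the stool.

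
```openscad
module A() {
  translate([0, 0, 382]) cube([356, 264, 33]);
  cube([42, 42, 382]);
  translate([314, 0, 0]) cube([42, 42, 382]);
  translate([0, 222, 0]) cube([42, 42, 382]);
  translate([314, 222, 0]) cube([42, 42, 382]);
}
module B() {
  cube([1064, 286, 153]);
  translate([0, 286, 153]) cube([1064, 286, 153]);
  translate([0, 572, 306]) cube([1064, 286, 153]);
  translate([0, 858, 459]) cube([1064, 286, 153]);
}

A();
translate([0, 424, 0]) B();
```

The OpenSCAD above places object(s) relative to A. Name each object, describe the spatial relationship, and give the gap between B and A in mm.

A is a stool. B is a staircase. The staircase is on the floor beside the stool on its +y side. The gap between the staircase and the stool is 160 mm.

The staircase's nearest face is 160 mm from the stool's +y face.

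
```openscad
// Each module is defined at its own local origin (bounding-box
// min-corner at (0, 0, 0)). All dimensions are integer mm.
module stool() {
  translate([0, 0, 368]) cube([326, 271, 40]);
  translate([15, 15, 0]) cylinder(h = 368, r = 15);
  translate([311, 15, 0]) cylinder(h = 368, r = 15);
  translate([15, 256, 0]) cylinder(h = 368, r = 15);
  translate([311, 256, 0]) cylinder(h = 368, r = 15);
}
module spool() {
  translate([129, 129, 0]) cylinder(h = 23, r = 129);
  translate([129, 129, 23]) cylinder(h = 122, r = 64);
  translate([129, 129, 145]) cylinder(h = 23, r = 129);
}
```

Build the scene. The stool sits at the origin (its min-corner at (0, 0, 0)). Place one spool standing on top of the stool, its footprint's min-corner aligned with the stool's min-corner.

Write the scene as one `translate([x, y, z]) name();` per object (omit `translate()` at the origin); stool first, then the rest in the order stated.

stool();
translate([0, 0, 408]) spool();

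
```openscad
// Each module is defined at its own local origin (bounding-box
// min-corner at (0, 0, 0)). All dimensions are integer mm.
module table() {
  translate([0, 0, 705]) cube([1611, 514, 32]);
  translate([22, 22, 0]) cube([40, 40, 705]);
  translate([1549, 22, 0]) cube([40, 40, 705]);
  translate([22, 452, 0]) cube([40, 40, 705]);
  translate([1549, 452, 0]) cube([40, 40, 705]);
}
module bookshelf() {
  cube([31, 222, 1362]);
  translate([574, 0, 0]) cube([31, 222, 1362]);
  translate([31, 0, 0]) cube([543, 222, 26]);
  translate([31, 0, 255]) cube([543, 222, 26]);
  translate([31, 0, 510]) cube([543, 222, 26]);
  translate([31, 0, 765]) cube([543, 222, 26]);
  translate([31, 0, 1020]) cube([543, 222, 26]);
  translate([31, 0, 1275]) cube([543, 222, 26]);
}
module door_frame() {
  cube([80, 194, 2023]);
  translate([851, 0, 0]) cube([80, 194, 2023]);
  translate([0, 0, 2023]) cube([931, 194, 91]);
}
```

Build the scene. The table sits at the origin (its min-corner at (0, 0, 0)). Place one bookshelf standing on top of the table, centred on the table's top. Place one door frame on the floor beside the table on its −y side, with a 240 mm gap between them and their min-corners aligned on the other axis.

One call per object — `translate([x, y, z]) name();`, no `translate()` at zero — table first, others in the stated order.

table();
translate([503, 146, 737]) bookshelf();
translate([0, -434, 0]) door_frame();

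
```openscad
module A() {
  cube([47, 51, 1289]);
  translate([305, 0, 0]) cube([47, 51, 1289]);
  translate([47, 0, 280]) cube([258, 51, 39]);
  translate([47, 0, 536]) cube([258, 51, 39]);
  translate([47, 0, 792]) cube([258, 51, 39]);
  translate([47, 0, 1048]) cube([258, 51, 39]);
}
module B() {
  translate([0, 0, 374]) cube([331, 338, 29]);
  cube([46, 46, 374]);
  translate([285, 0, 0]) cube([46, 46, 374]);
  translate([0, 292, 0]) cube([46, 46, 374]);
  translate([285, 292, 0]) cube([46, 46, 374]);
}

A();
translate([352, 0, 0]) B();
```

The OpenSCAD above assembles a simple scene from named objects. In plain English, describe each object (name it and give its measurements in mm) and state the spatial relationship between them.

A is a straight ladder. Two 47×51 mm vertical rails, 1289 mm tall, stand 352 mm apart (outside-to-outside) with their front faces coplanar on the −y side. 4 rungs, each 51 mm deep and 39 mm tall, span between the inner faces of the rails, front faces flush with the rails. The lowest rung's underside is at z = 280 mm and rungs are spaced 256 mm apart (underside to underside).

B is a simple wooden stool: a rectangular seat 331 mm (x) by 338 mm (y), 29 mm thick, top face at z = 403 mm, on four square legs, each 46×46 mm in cross-section. The legs rest on z = 0, each flush with a corner of the seat.

The stool is against the ladder's +x side, with their −y faces flush.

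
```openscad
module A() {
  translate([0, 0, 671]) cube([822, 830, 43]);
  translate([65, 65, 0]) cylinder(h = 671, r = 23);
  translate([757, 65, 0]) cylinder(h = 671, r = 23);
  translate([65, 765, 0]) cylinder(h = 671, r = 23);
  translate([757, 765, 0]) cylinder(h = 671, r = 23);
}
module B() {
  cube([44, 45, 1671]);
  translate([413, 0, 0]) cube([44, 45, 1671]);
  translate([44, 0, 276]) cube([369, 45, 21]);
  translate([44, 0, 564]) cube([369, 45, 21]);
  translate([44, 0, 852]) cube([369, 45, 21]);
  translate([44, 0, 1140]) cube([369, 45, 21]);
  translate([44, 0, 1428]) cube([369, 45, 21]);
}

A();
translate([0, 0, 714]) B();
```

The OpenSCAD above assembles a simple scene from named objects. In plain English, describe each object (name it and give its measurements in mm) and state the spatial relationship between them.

A is a table: top 822 mm (x) × 830 mm (y), 43 mm thick, upper face at z = 714 mm, on four round legs of 46 mm diameter, each leg's bounding box inset 42 mm from the nearest pair of top edges, running from z = 0 to the bottom of the top.

B is a straight ladder. Two 44×45 mm vertical rails, 1671 mm tall, stand 457 mm apart (outside-to-outside) with their front faces coplanar on the −y side. 5 rungs, each 45 mm deep and 21 mm tall, span between the inner faces of the rails, front faces flush with the rails. The lowest rung's underside is at z = 276 mm and rungs are spaced 288 mm apart (underside to underside).

The ladder is on top of the table.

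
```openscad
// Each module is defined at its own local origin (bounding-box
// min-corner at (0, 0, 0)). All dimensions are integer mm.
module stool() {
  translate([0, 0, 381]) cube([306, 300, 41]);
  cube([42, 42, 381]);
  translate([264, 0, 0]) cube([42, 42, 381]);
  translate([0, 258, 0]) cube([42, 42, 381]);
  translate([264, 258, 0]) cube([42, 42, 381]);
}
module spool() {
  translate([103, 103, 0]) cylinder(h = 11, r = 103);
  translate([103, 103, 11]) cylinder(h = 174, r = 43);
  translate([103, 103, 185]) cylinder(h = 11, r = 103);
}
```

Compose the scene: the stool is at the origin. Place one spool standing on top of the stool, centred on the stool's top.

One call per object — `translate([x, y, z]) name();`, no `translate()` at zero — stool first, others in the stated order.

stool();
translate([50, 47, 422]) spool();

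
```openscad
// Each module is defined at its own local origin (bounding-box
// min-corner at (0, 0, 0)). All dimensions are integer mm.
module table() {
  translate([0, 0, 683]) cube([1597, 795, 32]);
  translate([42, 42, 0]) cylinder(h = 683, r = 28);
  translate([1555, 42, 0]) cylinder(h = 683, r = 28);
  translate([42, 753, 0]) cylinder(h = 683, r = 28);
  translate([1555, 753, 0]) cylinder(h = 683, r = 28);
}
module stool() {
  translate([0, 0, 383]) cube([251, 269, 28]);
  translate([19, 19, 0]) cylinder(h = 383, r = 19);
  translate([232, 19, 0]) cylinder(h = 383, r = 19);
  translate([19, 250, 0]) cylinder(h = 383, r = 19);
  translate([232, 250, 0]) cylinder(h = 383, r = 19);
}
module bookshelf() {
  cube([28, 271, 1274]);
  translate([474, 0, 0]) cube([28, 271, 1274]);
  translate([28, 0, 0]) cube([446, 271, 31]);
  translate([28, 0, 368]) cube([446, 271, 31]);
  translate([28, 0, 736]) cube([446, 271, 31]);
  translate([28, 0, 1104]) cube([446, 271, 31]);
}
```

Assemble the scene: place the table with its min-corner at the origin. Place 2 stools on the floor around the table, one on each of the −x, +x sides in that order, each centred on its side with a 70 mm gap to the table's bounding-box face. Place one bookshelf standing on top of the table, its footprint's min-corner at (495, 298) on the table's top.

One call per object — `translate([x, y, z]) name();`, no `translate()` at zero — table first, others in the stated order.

table();
translate([-321, 263, 0]) stool();
translate([1667, 263, 0]) stool();
translate([495, 298, 715]) bookshelf();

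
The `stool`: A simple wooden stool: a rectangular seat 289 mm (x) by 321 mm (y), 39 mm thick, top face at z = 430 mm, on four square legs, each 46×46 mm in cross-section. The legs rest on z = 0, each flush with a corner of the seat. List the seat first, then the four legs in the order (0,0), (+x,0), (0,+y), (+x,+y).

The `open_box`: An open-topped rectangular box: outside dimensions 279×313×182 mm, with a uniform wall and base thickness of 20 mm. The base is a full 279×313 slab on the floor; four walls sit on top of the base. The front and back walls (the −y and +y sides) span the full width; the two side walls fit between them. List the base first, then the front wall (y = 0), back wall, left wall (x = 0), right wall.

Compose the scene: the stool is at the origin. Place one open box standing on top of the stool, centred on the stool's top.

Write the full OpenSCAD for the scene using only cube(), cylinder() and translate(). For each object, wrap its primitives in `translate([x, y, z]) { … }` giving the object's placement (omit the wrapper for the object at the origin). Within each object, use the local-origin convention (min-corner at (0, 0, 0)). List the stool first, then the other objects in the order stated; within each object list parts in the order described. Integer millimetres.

translate([0, 0, 391]) cube([289, 321, 39]);
cube([46, 46, 391]);
translate([243, 0, 0]) cube([46, 46, 391]);
translate([0, 275, 0]) cube([46, 46, 391]);
translate([243, 275, 0]) cube([46, 46, 391]);
translate([5, 4, 430]) {
  cube([279, 313, 20]);
  translate([0, 0, 20]) cube([279, 20, 162]);
  translate([0, 293, 20]) cube([279, 20, 162]);
  translate([0, 20, 20]) cube([20, 273, 162]);
  translate([259, 20, 20]) cube([20, 273, 162]);
}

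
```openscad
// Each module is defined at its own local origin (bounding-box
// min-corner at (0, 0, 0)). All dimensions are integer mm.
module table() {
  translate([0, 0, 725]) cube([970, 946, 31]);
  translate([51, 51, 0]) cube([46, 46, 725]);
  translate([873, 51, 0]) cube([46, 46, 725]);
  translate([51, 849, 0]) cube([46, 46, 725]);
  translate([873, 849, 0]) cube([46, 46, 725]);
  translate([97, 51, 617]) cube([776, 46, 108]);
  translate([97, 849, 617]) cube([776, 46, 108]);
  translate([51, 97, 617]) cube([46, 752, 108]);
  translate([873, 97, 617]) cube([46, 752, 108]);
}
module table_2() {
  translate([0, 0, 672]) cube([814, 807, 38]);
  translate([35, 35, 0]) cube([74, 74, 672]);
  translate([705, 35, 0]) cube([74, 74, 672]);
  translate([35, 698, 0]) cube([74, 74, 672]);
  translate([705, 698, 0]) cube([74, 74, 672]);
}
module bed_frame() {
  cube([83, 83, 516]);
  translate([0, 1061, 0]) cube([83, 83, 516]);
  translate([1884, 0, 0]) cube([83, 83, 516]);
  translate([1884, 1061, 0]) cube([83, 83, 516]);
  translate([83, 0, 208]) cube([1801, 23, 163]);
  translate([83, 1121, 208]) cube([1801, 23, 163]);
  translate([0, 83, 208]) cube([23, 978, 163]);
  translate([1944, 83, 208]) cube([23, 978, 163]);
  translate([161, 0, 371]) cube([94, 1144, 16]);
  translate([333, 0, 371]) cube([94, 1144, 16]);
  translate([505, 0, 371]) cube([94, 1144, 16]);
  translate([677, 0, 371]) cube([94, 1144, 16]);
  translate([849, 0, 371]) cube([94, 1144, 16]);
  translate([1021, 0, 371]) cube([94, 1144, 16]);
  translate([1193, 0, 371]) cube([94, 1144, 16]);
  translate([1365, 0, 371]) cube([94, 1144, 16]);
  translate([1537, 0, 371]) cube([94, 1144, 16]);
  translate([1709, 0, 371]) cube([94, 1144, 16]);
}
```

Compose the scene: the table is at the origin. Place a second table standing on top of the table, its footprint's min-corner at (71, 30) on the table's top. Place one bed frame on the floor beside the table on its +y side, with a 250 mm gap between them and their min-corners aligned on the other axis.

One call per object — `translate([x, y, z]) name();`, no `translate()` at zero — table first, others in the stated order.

table();
translate([71, 30, 756]) table_2();
translate([0, 1196, 0]) bed_frame();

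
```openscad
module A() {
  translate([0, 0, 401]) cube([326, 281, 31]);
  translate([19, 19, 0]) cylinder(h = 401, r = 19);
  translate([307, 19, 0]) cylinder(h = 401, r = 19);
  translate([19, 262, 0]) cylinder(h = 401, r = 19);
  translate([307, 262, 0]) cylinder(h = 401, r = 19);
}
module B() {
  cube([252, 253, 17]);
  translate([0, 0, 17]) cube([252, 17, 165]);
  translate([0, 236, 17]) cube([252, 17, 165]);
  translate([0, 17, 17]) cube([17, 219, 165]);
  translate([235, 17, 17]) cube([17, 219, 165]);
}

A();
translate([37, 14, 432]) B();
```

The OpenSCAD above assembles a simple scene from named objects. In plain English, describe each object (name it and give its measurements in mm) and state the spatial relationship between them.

A is a simple wooden stool: a rectangular seat 326 mm (x) by 281 mm (y), 31 mm thick, top face at z = 432 mm, on four round legs, each 38 mm in diameter. The legs rest on z = 0, each leg's axis is inset half a diameter from the nearest pair of seat edges (so the leg's bounding box is flush with the corner).

B is an open-topped rectangular box: outside dimensions 252×253×182 mm, with a uniform wall and base thickness of 17 mm. The base is a full 252×253 slab on the floor; four walls sit on top of the base. The front and back walls (the −y and +y sides) span the full width; the two side walls fit between them.

The open box is on top of the stool, centred.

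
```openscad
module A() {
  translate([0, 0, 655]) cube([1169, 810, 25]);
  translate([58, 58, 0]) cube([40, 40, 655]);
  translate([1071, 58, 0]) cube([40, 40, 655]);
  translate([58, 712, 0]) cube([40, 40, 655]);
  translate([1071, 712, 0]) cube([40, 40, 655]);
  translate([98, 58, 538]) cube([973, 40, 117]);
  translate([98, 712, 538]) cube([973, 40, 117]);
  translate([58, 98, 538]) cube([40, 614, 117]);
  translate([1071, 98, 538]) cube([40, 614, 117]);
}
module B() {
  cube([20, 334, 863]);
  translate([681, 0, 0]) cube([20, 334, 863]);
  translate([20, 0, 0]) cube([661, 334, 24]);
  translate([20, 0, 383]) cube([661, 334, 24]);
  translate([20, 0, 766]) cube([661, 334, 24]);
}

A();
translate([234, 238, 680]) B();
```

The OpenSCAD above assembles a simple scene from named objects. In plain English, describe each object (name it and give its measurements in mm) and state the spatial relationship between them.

A is a rectangular dining table. The top is 1169×810×25 mm with its upper surface at z = 680 mm. It stands on four 40×40 mm square legs, each inset 58 mm from the nearest pair of top edges, running from the floor to the underside of the top. Four apron rails, 40 mm thick and 117 mm tall, run between adjacent legs with their top edges flush with the underside of the top and their outer faces flush with the legs' outer faces.

B is an open bookshelf. Two side panels, each 20 mm thick, 334 mm deep and 863 mm tall, stand 701 mm apart (outside-to-outside). Between them sit 3 shelves, each 24 mm thick and 334 mm deep, spanning the full gap between the sides. The bottom shelf rests on the floor (its underside at z = 0) and the clear gap between one shelf's top and the next shelf's underside is 359 mm.

The bookshelf is on top of the table, centred.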